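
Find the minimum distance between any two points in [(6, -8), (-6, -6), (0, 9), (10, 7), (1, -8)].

Computing all pairwise distances among 5 points:

d((6, -8), (-6, -6)) = 12.1655
d((6, -8), (0, 9)) = 18.0278
d((6, -8), (10, 7)) = 15.5242
d((6, -8), (1, -8)) = 5.0 <-- minimum
d((-6, -6), (0, 9)) = 16.1555
d((-6, -6), (10, 7)) = 20.6155
d((-6, -6), (1, -8)) = 7.2801
d((0, 9), (10, 7)) = 10.198
d((0, 9), (1, -8)) = 17.0294
d((10, 7), (1, -8)) = 17.4929

Closest pair: (6, -8) and (1, -8) with distance 5.0

The closest pair is (6, -8) and (1, -8) with Euclidean distance 5.0. For 5 points, brute-force pairwise comparison is shown above. For large n, the divide-and-conquer algorithm (sort by x, recurse on halves, check the dividing strip) achieves O(n log n).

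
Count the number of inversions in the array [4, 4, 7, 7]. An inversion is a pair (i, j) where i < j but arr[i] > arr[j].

Finding inversions in [4, 4, 7, 7]:


Total inversions: 0

The array has 0 inversions. It is already sorted.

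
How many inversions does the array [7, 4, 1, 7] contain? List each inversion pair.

Finding inversions in [7, 4, 1, 7]:

(0, 1): arr[0]=7 > arr[1]=4
(0, 2): arr[0]=7 > arr[2]=1
(1, 2): arr[1]=4 > arr[2]=1

Total inversions: 3

The array has 3 inversion(s): (0,1), (0,2), (1,2). Each pair (i,j) satisfies i < j and arr[i] > arr[j].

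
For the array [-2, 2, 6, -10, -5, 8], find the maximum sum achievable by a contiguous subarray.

Using Kadane's algorithm on [-2, 2, 6, -10, -5, 8]:

Scanning through the array:
Position 1 (value 2): max_ending_here = 2, max_so_far = 2
Position 2 (value 6): max_ending_here = 8, max_so_far = 8
Position 3 (value -10): max_ending_here = -2, max_so_far = 8
Position 4 (value -5): max_ending_here = -5, max_so_far = 8
Position 5 (value 8): max_ending_here = 8, max_so_far = 8

Maximum subarray: [2, 6]
Maximum sum: 8

The maximum subarray is [2, 6] with sum 8. This subarray runs from index 1 to index 2.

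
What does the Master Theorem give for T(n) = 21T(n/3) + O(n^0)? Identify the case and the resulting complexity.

Master Theorem for T(n) = 21T(n/3) + O(n^0):

a = 21, b = 3, c = 0
log_b(a) = log_3(21) = 2.7712

Case 1: c = 0 < log_3(21) = 2.7712
T(n) = O(n^(log_3 21))

For T(n) = 21T(n/3) + O(n^0): log_3(21) = 2.7712. This is Case 1 of the Master Theorem (c < log_b(a), work dominated by leaves), giving O(n^(log_3 21)).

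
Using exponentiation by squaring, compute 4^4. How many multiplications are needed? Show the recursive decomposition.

Computing 4^4 by squaring (build up from 4^1; each line after the first costs one multiplication):

4^1 = 4
4^2 = (4^1)^2 = 4^2 = 16
4^4 = (4^2)^2 = 16^2 = 256

Result: 256
Multiplications needed: 2 (2 lines after 4^1)

4^4 = 256. Using exponentiation by squaring, this requires 2 multiplications. The key idea: if the exponent is even, square the half-power; if odd, multiply by the base once.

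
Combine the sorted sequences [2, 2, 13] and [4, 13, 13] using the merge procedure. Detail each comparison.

Merging process:

Compare 2 vs 4: take 2 from left. Merged: [2]
Compare 2 vs 4: take 2 from left. Merged: [2, 2]
Compare 13 vs 4: take 4 from right. Merged: [2, 2, 4]
Compare 13 vs 13: take 13 from left. Merged: [2, 2, 4, 13]
Append remaining from right: [13, 13]. Merged: [2, 2, 4, 13, 13, 13]

Final merged array: [2, 2, 4, 13, 13, 13]
Total comparisons: 4

The merged array is [2, 2, 4, 13, 13, 13], requiring 4 comparisons. The merge step runs in O(n) time where n is the total number of elements.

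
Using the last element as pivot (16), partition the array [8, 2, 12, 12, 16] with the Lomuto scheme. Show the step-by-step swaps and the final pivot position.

Lomuto partition with pivot = 16:

Initial array: [8, 2, 12, 12, 16]

arr[0]=8 <= 16: swap with position 0, array becomes [8, 2, 12, 12, 16]
arr[1]=2 <= 16: swap with position 1, array becomes [8, 2, 12, 12, 16]
arr[2]=12 <= 16: swap with position 2, array becomes [8, 2, 12, 12, 16]
arr[3]=12 <= 16: swap with position 3, array becomes [8, 2, 12, 12, 16]

Place pivot at position 4: [8, 2, 12, 12, 16]
Pivot position: 4

After partitioning with pivot 16, the array becomes [8, 2, 12, 12, 16]. The pivot is placed at index 4. All elements to the left of the pivot are <= 16, and all elements to the right are > 16.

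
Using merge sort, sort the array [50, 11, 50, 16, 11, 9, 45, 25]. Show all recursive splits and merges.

Merge sort trace:

Split: [50, 11, 50, 16, 11, 9, 45, 25] -> [50, 11, 50, 16] and [11, 9, 45, 25]
  Split: [50, 11, 50, 16] -> [50, 11] and [50, 16]
    Split: [50, 11] -> [50] and [11]
    Merge: [50] + [11] -> [11, 50]
    Split: [50, 16] -> [50] and [16]
    Merge: [50] + [16] -> [16, 50]
  Merge: [11, 50] + [16, 50] -> [11, 16, 50, 50]
  Split: [11, 9, 45, 25] -> [11, 9] and [45, 25]
    Split: [11, 9] -> [11] and [9]
    Merge: [11] + [9] -> [9, 11]
    Split: [45, 25] -> [45] and [25]
    Merge: [45] + [25] -> [25, 45]
  Merge: [9, 11] + [25, 45] -> [9, 11, 25, 45]
Merge: [11, 16, 50, 50] + [9, 11, 25, 45] -> [9, 11, 11, 16, 25, 45, 50, 50]

Final sorted array: [9, 11, 11, 16, 25, 45, 50, 50]

The merge sort proceeds by recursively splitting the array and merging sorted halves.
After all merges, the sorted array is [9, 11, 11, 16, 25, 45, 50, 50].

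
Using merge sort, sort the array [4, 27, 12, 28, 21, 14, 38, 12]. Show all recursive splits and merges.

Merge sort trace:

Split: [4, 27, 12, 28, 21, 14, 38, 12] -> [4, 27, 12, 28] and [21, 14, 38, 12]
  Split: [4, 27, 12, 28] -> [4, 27] and [12, 28]
    Split: [4, 27] -> [4] and [27]
    Merge: [4] + [27] -> [4, 27]
    Split: [12, 28] -> [12] and [28]
    Merge: [12] + [28] -> [12, 28]
  Merge: [4, 27] + [12, 28] -> [4, 12, 27, 28]
  Split: [21, 14, 38, 12] -> [21, 14] and [38, 12]
    Split: [21, 14] -> [21] and [14]
    Merge: [21] + [14] -> [14, 21]
    Split: [38, 12] -> [38] and [12]
    Merge: [38] + [12] -> [12, 38]
  Merge: [14, 21] + [12, 38] -> [12, 14, 21, 38]
Merge: [4, 12, 27, 28] + [12, 14, 21, 38] -> [4, 12, 12, 14, 21, 27, 28, 38]

Final sorted array: [4, 12, 12, 14, 21, 27, 28, 38]

The merge sort proceeds by recursively splitting the array and merging sorted halves.
After all merges, the sorted array is [4, 12, 12, 14, 21, 27, 28, 38].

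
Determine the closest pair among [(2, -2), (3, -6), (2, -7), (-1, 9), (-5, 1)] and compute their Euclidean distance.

Computing all pairwise distances among 5 points:

d((2, -2), (3, -6)) = 4.1231
d((2, -2), (2, -7)) = 5.0
d((2, -2), (-1, 9)) = 11.4018
d((2, -2), (-5, 1)) = 7.6158
d((3, -6), (2, -7)) = 1.4142 <-- minimum
d((3, -6), (-1, 9)) = 15.5242
d((3, -6), (-5, 1)) = 10.6301
d((2, -7), (-1, 9)) = 16.2788
d((2, -7), (-5, 1)) = 10.6301
d((-1, 9), (-5, 1)) = 8.9443

Closest pair: (3, -6) and (2, -7) with distance 1.4142

The closest pair is (3, -6) and (2, -7) with Euclidean distance 1.4142. For 5 points, brute-force pairwise comparison is shown above. For large n, the divide-and-conquer algorithm (sort by x, recurse on halves, check the dividing strip) achieves O(n log n).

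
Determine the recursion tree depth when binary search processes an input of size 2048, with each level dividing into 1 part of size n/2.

For divide and conquer with division factor 2:

Problem sizes at each level:
Level 0: 2048
Level 1: 1024
Level 2: 512
Level 3: 256
Level 4: 128
Level 5: 64
Level 6: 32
Level 7: 16
Level 8: 8
Level 9: 4
Level 10: 2
Level 11: 1

The root is level 0 and the size-1 base case is level 11 (the tree spans levels 0 through 11, i.e. 12 levels counting the root), so the depth is the number of divisions: log_2(2048) = 11

The recursion tree depth is log_2(2048) = 11. At each level, the problem size is divided by 2, so it takes 11 divisions to reduce to a base case of size 1. The algorithm makes 1 recursive call at each level.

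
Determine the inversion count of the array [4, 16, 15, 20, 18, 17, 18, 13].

Finding inversions in [4, 16, 15, 20, 18, 17, 18, 13]:

(1, 2): arr[1]=16 > arr[2]=15
(1, 7): arr[1]=16 > arr[7]=13
(2, 7): arr[2]=15 > arr[7]=13
(3, 4): arr[3]=20 > arr[4]=18
(3, 5): arr[3]=20 > arr[5]=17
(3, 6): arr[3]=20 > arr[6]=18
(3, 7): arr[3]=20 > arr[7]=13
(4, 5): arr[4]=18 > arr[5]=17
(4, 7): arr[4]=18 > arr[7]=13
(5, 7): arr[5]=17 > arr[7]=13
(6, 7): arr[6]=18 > arr[7]=13

Total inversions: 11

The array has 11 inversion(s): (1,2), (1,7), (2,7), (3,4), (3,5), (3,6), (3,7), (4,5), (4,7), (5,7), (6,7). Each pair (i,j) satisfies i < j and arr[i] > arr[j].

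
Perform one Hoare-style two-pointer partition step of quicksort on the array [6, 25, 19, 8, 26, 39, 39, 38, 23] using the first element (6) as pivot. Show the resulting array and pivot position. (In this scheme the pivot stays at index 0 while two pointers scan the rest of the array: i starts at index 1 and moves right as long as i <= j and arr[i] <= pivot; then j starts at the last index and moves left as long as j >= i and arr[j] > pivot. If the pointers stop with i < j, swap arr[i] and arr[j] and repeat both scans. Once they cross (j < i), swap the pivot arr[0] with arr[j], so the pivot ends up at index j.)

Hoare-style two-pointer partition with pivot = 6:

Initial array: [6, 25, 19, 8, 26, 39, 39, 38, 23]

Pointers start at i = 1, j = 8.
i ends at 1, j ends at 0: the pointers have crossed (j < i), so scanning stops.

j = 0, so swapping arr[0] with arr[j] leaves the pivot at position 0: [6, 25, 19, 8, 26, 39, 39, 38, 23]
Pivot position: 0

After partitioning with pivot 6, the array becomes [6, 25, 19, 8, 26, 39, 39, 38, 23]. The pivot is placed at index 0. All elements to the left of the pivot are <= 6, and all elements to the right are > 6.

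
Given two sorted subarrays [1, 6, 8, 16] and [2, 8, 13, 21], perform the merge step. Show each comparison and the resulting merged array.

Merging process:

Compare 1 vs 2: take 1 from left. Merged: [1]
Compare 6 vs 2: take 2 from right. Merged: [1, 2]
Compare 6 vs 8: take 6 from left. Merged: [1, 2, 6]
Compare 8 vs 8: take 8 from left. Merged: [1, 2, 6, 8]
Compare 16 vs 8: take 8 from right. Merged: [1, 2, 6, 8, 8]
Compare 16 vs 13: take 13 from right. Merged: [1, 2, 6, 8, 8, 13]
Compare 16 vs 21: take 16 from left. Merged: [1, 2, 6, 8, 8, 13, 16]
Append remaining from right: [21]. Merged: [1, 2, 6, 8, 8, 13, 16, 21]

Final merged array: [1, 2, 6, 8, 8, 13, 16, 21]
Total comparisons: 7

The merged array is [1, 2, 6, 8, 8, 13, 16, 21], requiring 7 comparisons. The merge step runs in O(n) time where n is the total number of elements.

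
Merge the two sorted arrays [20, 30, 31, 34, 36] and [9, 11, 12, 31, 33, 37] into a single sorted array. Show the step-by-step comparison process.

Merging process:

Compare 20 vs 9: take 9 from right. Merged: [9]
Compare 20 vs 11: take 11 from right. Merged: [9, 11]
Compare 20 vs 12: take 12 from right. Merged: [9, 11, 12]
Compare 20 vs 31: take 20 from left. Merged: [9, 11, 12, 20]
Compare 30 vs 31: take 30 from left. Merged: [9, 11, 12, 20, 30]
Compare 31 vs 31: take 31 from left. Merged: [9, 11, 12, 20, 30, 31]
Compare 34 vs 31: take 31 from right. Merged: [9, 11, 12, 20, 30, 31, 31]
Compare 34 vs 33: take 33 from right. Merged: [9, 11, 12, 20, 30, 31, 31, 33]
Compare 34 vs 37: take 34 from left. Merged: [9, 11, 12, 20, 30, 31, 31, 33, 34]
Compare 36 vs 37: take 36 from left. Merged: [9, 11, 12, 20, 30, 31, 31, 33, 34, 36]
Append remaining from right: [37]. Merged: [9, 11, 12, 20, 30, 31, 31, 33, 34, 36, 37]

Final merged array: [9, 11, 12, 20, 30, 31, 31, 33, 34, 36, 37]
Total comparisons: 10

The merged array is [9, 11, 12, 20, 30, 31, 31, 33, 34, 36, 37], requiring 10 comparisons. The merge step runs in O(n) time where n is the total number of elements.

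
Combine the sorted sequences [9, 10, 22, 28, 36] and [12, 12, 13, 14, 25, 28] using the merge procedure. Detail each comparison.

Merging process:

Compare 9 vs 12: take 9 from left. Merged: [9]
Compare 10 vs 12: take 10 from left. Merged: [9, 10]
Compare 22 vs 12: take 12 from right. Merged: [9, 10, 12]
Compare 22 vs 12: take 12 from right. Merged: [9, 10, 12, 12]
Compare 22 vs 13: take 13 from right. Merged: [9, 10, 12, 12, 13]
Compare 22 vs 14: take 14 from right. Merged: [9, 10, 12, 12, 13, 14]
Compare 22 vs 25: take 22 from left. Merged: [9, 10, 12, 12, 13, 14, 22]
Compare 28 vs 25: take 25 from right. Merged: [9, 10, 12, 12, 13, 14, 22, 25]
Compare 28 vs 28: take 28 from left. Merged: [9, 10, 12, 12, 13, 14, 22, 25, 28]
Compare 36 vs 28: take 28 from right. Merged: [9, 10, 12, 12, 13, 14, 22, 25, 28, 28]
Append remaining from left: [36]. Merged: [9, 10, 12, 12, 13, 14, 22, 25, 28, 28, 36]

Final merged array: [9, 10, 12, 12, 13, 14, 22, 25, 28, 28, 36]
Total comparisons: 10

The merged array is [9, 10, 12, 12, 13, 14, 22, 25, 28, 28, 36], requiring 10 comparisons. The merge step runs in O(n) time where n is the total number of elements.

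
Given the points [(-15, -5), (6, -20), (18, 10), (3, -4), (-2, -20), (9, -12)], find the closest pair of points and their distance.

Computing all pairwise distances among 6 points:

d((-15, -5), (6, -20)) = 25.807
d((-15, -5), (18, 10)) = 36.2491
d((-15, -5), (3, -4)) = 18.0278
d((-15, -5), (-2, -20)) = 19.8494
d((-15, -5), (9, -12)) = 25.0
d((6, -20), (18, 10)) = 32.311
d((6, -20), (3, -4)) = 16.2788
d((6, -20), (-2, -20)) = 8.0 <-- minimum
d((6, -20), (9, -12)) = 8.544
d((18, 10), (3, -4)) = 20.5183
d((18, 10), (-2, -20)) = 36.0555
d((18, 10), (9, -12)) = 23.7697
d((3, -4), (-2, -20)) = 16.7631
d((3, -4), (9, -12)) = 10.0
d((-2, -20), (9, -12)) = 13.6015

Closest pair: (6, -20) and (-2, -20) with distance 8.0

The closest pair is (6, -20) and (-2, -20) with Euclidean distance 8.0. For 6 points, brute-force pairwise comparison is shown above. For large n, the divide-and-conquer algorithm (sort by x, recurse on halves, check the dividing strip) achieves O(n log n).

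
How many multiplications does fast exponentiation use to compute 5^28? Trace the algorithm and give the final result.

Computing 5^28 by squaring (build up from 5^1; each line after the first costs one multiplication):

5^1 = 5
5^2 = (5^1)^2 = 5^2 = 25
5^3 = 5 * 5^2 = 5 * 25 = 125
5^6 = (5^3)^2 = 125^2 = 15625
5^7 = 5 * 5^6 = 5 * 15625 = 78125
5^14 = (5^7)^2 = 78125^2 = 6103515625
5^28 = (5^14)^2 = 6103515625^2 = 37252902984619140625

Result: 37252902984619140625
Multiplications needed: 6 (6 lines after 5^1)

5^28 = 37252902984619140625. Using exponentiation by squaring, this requires 6 multiplications. The key idea: if the exponent is even, square the half-power; if odd, multiply by the base once.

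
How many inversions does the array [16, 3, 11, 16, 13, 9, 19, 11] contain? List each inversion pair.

Finding inversions in [16, 3, 11, 16, 13, 9, 19, 11]:

(0, 1): arr[0]=16 > arr[1]=3
(0, 2): arr[0]=16 > arr[2]=11
(0, 4): arr[0]=16 > arr[4]=13
(0, 5): arr[0]=16 > arr[5]=9
(0, 7): arr[0]=16 > arr[7]=11
(2, 5): arr[2]=11 > arr[5]=9
(3, 4): arr[3]=16 > arr[4]=13
(3, 5): arr[3]=16 > arr[5]=9
(3, 7): arr[3]=16 > arr[7]=11
(4, 5): arr[4]=13 > arr[5]=9
(4, 7): arr[4]=13 > arr[7]=11
(6, 7): arr[6]=19 > arr[7]=11

Total inversions: 12

The array has 12 inversion(s): (0,1), (0,2), (0,4), (0,5), (0,7), (2,5), (3,4), (3,5), (3,7), (4,5), (4,7), (6,7). Each pair (i,j) satisfies i < j and arr[i] > arr[j].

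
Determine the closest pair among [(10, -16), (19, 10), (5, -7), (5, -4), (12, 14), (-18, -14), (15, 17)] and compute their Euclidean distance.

Computing all pairwise distances among 7 points:

d((10, -16), (19, 10)) = 27.5136
d((10, -16), (5, -7)) = 10.2956
d((10, -16), (5, -4)) = 13.0
d((10, -16), (12, 14)) = 30.0666
d((10, -16), (-18, -14)) = 28.0713
d((10, -16), (15, 17)) = 33.3766
d((19, 10), (5, -7)) = 22.0227
d((19, 10), (5, -4)) = 19.799
d((19, 10), (12, 14)) = 8.0623
d((19, 10), (-18, -14)) = 44.1022
d((19, 10), (15, 17)) = 8.0623
d((5, -7), (5, -4)) = 3.0 <-- minimum
d((5, -7), (12, 14)) = 22.1359
d((5, -7), (-18, -14)) = 24.0416
d((5, -7), (15, 17)) = 26.0
d((5, -4), (12, 14)) = 19.3132
d((5, -4), (-18, -14)) = 25.0799
d((5, -4), (15, 17)) = 23.2594
d((12, 14), (-18, -14)) = 41.0366
d((12, 14), (15, 17)) = 4.2426
d((-18, -14), (15, 17)) = 45.2769

Closest pair: (5, -7) and (5, -4) with distance 3.0

The closest pair is (5, -7) and (5, -4) with Euclidean distance 3.0. For 7 points, brute-force pairwise comparison is shown above. For large n, the divide-and-conquer algorithm (sort by x, recurse on halves, check the dividing strip) achieves O(n log n).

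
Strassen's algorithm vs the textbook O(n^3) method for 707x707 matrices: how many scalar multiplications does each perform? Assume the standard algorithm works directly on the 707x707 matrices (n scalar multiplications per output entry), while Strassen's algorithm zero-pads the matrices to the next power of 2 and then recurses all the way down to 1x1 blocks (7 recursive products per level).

Matrix multiplication for 707x707 matrices:

Strassen's algorithm requires power-of-2 dimensions. Pad 707x707 to 1024x1024 (next power of 2).

Standard algorithm: 707^3 = 353393243 multiplications
Strassen's algorithm: 7^(log2(1024)) = 7^10 = 282475249 multiplications
Savings: 353393243 - 282475249 = 70917994 multiplications

Standard: 353393243 multiplications (707^3). Strassen: 282475249 multiplications (7^10, after padding to 1024x1024). Strassen reduces 8 recursive multiplications to 7 at each level.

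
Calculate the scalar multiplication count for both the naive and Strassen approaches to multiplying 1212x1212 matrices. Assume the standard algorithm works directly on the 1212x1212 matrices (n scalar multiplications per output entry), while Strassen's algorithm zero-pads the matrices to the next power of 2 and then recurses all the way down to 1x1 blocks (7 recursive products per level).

Matrix multiplication for 1212x1212 matrices:

Strassen's algorithm requires power-of-2 dimensions. Pad 1212x1212 to 2048x2048 (next power of 2).

Standard algorithm: 1212^3 = 1780360128 multiplications
Strassen's algorithm: 7^(log2(2048)) = 7^11 = 1977326743 multiplications
Difference: 1780360128 - 1977326743 = -196966615 (Strassen uses MORE here due to padding overhead — for small or just-over-power-of-2 n, padding can outweigh the per-level savings)

Standard: 1780360128 multiplications (1212^3). Strassen: 1977326743 multiplications (7^11, after padding to 2048x2048). Strassen reduces 8 recursive multiplications to 7 at each level.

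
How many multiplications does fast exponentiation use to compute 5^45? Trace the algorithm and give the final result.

Computing 5^45 by squaring (build up from 5^1; each line after the first costs one multiplication):

5^1 = 5
5^2 = (5^1)^2 = 5^2 = 25
5^4 = (5^2)^2 = 25^2 = 625
5^5 = 5 * 5^4 = 5 * 625 = 3125
5^10 = (5^5)^2 = 3125^2 = 9765625
5^11 = 5 * 5^10 = 5 * 9765625 = 48828125
5^22 = (5^11)^2 = 48828125^2 = 2384185791015625
5^44 = (5^22)^2 = 2384185791015625^2 = 5684341886080801486968994140625
5^45 = 5 * 5^44 = 5 * 5684341886080801486968994140625 = 28421709430404007434844970703125

Result: 28421709430404007434844970703125
Multiplications needed: 8 (8 lines after 5^1)

5^45 = 28421709430404007434844970703125. Using exponentiation by squaring, this requires 8 multiplications. The key idea: if the exponent is even, square the half-power; if odd, multiply by the base once.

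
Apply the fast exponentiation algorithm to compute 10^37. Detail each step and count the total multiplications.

Computing 10^37 by squaring (build up from 10^1; each line after the first costs one multiplication):

10^1 = 10
10^2 = (10^1)^2 = 10^2 = 100
10^4 = (10^2)^2 = 100^2 = 10000
10^8 = (10^4)^2 = 10000^2 = 100000000
10^9 = 10 * 10^8 = 10 * 100000000 = 1000000000
10^18 = (10^9)^2 = 1000000000^2 = 1000000000000000000
10^36 = (10^18)^2 = 1000000000000000000^2 = 1000000000000000000000000000000000000
10^37 = 10 * 10^36 = 10 * 1000000000000000000000000000000000000 = 10000000000000000000000000000000000000

Result: 10000000000000000000000000000000000000
Multiplications needed: 7 (7 lines after 10^1)

10^37 = 10000000000000000000000000000000000000. Using exponentiation by squaring, this requires 7 multiplications. The key idea: if the exponent is even, square the half-power; if odd, multiply by the base once.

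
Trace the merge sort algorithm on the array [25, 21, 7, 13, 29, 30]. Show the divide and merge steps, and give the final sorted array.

Merge sort trace:

Split: [25, 21, 7, 13, 29, 30] -> [25, 21, 7] and [13, 29, 30]
  Split: [25, 21, 7] -> [25] and [21, 7]
    Split: [21, 7] -> [21] and [7]
    Merge: [21] + [7] -> [7, 21]
  Merge: [25] + [7, 21] -> [7, 21, 25]
  Split: [13, 29, 30] -> [13] and [29, 30]
    Split: [29, 30] -> [29] and [30]
    Merge: [29] + [30] -> [29, 30]
  Merge: [13] + [29, 30] -> [13, 29, 30]
Merge: [7, 21, 25] + [13, 29, 30] -> [7, 13, 21, 25, 29, 30]

Final sorted array: [7, 13, 21, 25, 29, 30]

The merge sort proceeds by recursively splitting the array and merging sorted halves.
After all merges, the sorted array is [7, 13, 21, 25, 29, 30].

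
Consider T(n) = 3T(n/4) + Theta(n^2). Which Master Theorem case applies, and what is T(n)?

Master Theorem for T(n) = 3T(n/4) + O(n^2):

a = 3, b = 4, c = 2
log_b(a) = log_4(3) = 0.7925

Case 3: c = 2 > log_4(3) = 0.7925
T(n) = O(n^2) = O(n^2)

For T(n) = 3T(n/4) + O(n^2): log_4(3) = 0.7925. This is Case 3 of the Master Theorem (c > log_b(a), work dominated by root), giving O(n^2).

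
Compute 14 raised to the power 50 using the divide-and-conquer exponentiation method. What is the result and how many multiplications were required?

Computing 14^50 by squaring (build up from 14^1; each line after the first costs one multiplication):

14^1 = 14
14^2 = (14^1)^2 = 14^2 = 196
14^3 = 14 * 14^2 = 14 * 196 = 2744
14^6 = (14^3)^2 = 2744^2 = 7529536
14^12 = (14^6)^2 = 7529536^2 = 56693912375296
14^24 = (14^12)^2 = 56693912375296^2 = 3214199700417740936751087616
14^25 = 14 * 14^24 = 14 * 3214199700417740936751087616 = 44998795805848373114515226624
14^50 = (14^25)^2 = 44998795805848373114515226624^2 = 2024891623976437135118764865774783290467102632746078437376

Result: 2024891623976437135118764865774783290467102632746078437376
Multiplications needed: 7 (7 lines after 14^1)

14^50 = 2024891623976437135118764865774783290467102632746078437376. Using exponentiation by squaring, this requires 7 multiplications. The key idea: if the exponent is even, square the half-power; if odd, multiply by the base once.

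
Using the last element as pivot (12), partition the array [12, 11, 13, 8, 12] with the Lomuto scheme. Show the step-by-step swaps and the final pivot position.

Lomuto partition with pivot = 12:

Initial array: [12, 11, 13, 8, 12]

arr[0]=12 <= 12: swap with position 0, array becomes [12, 11, 13, 8, 12]
arr[1]=11 <= 12: swap with position 1, array becomes [12, 11, 13, 8, 12]
arr[2]=13 > 12: no swap
arr[3]=8 <= 12: swap with position 2, array becomes [12, 11, 8, 13, 12]

Place pivot at position 3: [12, 11, 8, 12, 13]
Pivot position: 3

After partitioning with pivot 12, the array becomes [12, 11, 8, 12, 13]. The pivot is placed at index 3. All elements to the left of the pivot are <= 12, and all elements to the right are > 12.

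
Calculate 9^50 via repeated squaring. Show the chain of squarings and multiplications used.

Computing 9^50 by squaring (build up from 9^1; each line after the first costs one multiplication):

9^1 = 9
9^2 = (9^1)^2 = 9^2 = 81
9^3 = 9 * 9^2 = 9 * 81 = 729
9^6 = (9^3)^2 = 729^2 = 531441
9^12 = (9^6)^2 = 531441^2 = 282429536481
9^24 = (9^12)^2 = 282429536481^2 = 79766443076872509863361
9^25 = 9 * 9^24 = 9 * 79766443076872509863361 = 717897987691852588770249
9^50 = (9^25)^2 = 717897987691852588770249^2 = 515377520732011331036461129765621272702107522001

Result: 515377520732011331036461129765621272702107522001
Multiplications needed: 7 (7 lines after 9^1)

9^50 = 515377520732011331036461129765621272702107522001. Using exponentiation by squaring, this requires 7 multiplications. The key idea: if the exponent is even, square the half-power; if odd, multiply by the base once.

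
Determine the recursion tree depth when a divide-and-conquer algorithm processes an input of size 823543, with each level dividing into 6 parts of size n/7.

For divide and conquer with division factor 7:

Problem sizes at each level:
Level 0: 823543
Level 1: 117649
Level 2: 16807
Level 3: 2401
Level 4: 343
Level 5: 49
Level 6: 7
Level 7: 1

The root is level 0 and the size-1 base case is level 7 (the tree spans levels 0 through 7, i.e. 8 levels counting the root), so the depth is the number of divisions: log_7(823543) = 7

The recursion tree depth is log_7(823543) = 7. At each level, the problem size is divided by 7, so it takes 7 divisions to reduce to a base case of size 1. The algorithm makes 6 recursive calls at each level.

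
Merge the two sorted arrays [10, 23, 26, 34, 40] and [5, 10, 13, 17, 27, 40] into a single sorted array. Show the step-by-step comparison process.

Merging process:

Compare 10 vs 5: take 5 from right. Merged: [5]
Compare 10 vs 10: take 10 from left. Merged: [5, 10]
Compare 23 vs 10: take 10 from right. Merged: [5, 10, 10]
Compare 23 vs 13: take 13 from right. Merged: [5, 10, 10, 13]
Compare 23 vs 17: take 17 from right. Merged: [5, 10, 10, 13, 17]
Compare 23 vs 27: take 23 from left. Merged: [5, 10, 10, 13, 17, 23]
Compare 26 vs 27: take 26 from left. Merged: [5, 10, 10, 13, 17, 23, 26]
Compare 34 vs 27: take 27 from right. Merged: [5, 10, 10, 13, 17, 23, 26, 27]
Compare 34 vs 40: take 34 from left. Merged: [5, 10, 10, 13, 17, 23, 26, 27, 34]
Compare 40 vs 40: take 40 from left. Merged: [5, 10, 10, 13, 17, 23, 26, 27, 34, 40]
Append remaining from right: [40]. Merged: [5, 10, 10, 13, 17, 23, 26, 27, 34, 40, 40]

Final merged array: [5, 10, 10, 13, 17, 23, 26, 27, 34, 40, 40]
Total comparisons: 10

The merged array is [5, 10, 10, 13, 17, 23, 26, 27, 34, 40, 40], requiring 10 comparisons. The merge step runs in O(n) time where n is the total number of elements.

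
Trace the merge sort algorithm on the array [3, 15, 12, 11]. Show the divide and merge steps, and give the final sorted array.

Merge sort trace:

Split: [3, 15, 12, 11] -> [3, 15] and [12, 11]
  Split: [3, 15] -> [3] and [15]
  Merge: [3] + [15] -> [3, 15]
  Split: [12, 11] -> [12] and [11]
  Merge: [12] + [11] -> [11, 12]
Merge: [3, 15] + [11, 12] -> [3, 11, 12, 15]

Final sorted array: [3, 11, 12, 15]

The merge sort proceeds by recursively splitting the array and merging sorted halves.
After all merges, the sorted array is [3, 11, 12, 15].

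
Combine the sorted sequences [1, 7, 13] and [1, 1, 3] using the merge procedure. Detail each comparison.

Merging process:

Compare 1 vs 1: take 1 from left. Merged: [1]
Compare 7 vs 1: take 1 from right. Merged: [1, 1]
Compare 7 vs 1: take 1 from right. Merged: [1, 1, 1]
Compare 7 vs 3: take 3 from right. Merged: [1, 1, 1, 3]
Append remaining from left: [7, 13]. Merged: [1, 1, 1, 3, 7, 13]

Final merged array: [1, 1, 1, 3, 7, 13]
Total comparisons: 4

The merged array is [1, 1, 1, 3, 7, 13], requiring 4 comparisons. The merge step runs in O(n) time where n is the total number of elements.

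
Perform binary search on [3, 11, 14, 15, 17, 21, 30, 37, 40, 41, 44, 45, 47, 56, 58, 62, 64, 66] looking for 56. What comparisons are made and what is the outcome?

Binary search for 56 in [3, 11, 14, 15, 17, 21, 30, 37, 40, 41, 44, 45, 47, 56, 58, 62, 64, 66]:

lo=0, hi=17, mid=8, arr[mid]=40 -> 40 < 56, search right half
lo=9, hi=17, mid=13, arr[mid]=56 -> Found target at index 13!

Binary search finds 56 at index 13 after 2 comparisons. The search repeatedly halves the search space by comparing with the middle element.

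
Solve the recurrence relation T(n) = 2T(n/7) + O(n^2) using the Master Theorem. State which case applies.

Master Theorem for T(n) = 2T(n/7) + O(n^2):

a = 2, b = 7, c = 2
log_b(a) = log_7(2) = 0.3562

Case 3: c = 2 > log_7(2) = 0.3562
T(n) = O(n^2) = O(n^2)

For T(n) = 2T(n/7) + O(n^2): log_7(2) = 0.3562. This is Case 3 of the Master Theorem (c > log_b(a), work dominated by root), giving O(n^2).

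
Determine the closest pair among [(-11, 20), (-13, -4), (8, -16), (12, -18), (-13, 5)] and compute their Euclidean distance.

Computing all pairwise distances among 5 points:

d((-11, 20), (-13, -4)) = 24.0832
d((-11, 20), (8, -16)) = 40.7063
d((-11, 20), (12, -18)) = 44.4185
d((-11, 20), (-13, 5)) = 15.1327
d((-13, -4), (8, -16)) = 24.1868
d((-13, -4), (12, -18)) = 28.6531
d((-13, -4), (-13, 5)) = 9.0
d((8, -16), (12, -18)) = 4.4721 <-- minimum
d((8, -16), (-13, 5)) = 29.6985
d((12, -18), (-13, 5)) = 33.9706

Closest pair: (8, -16) and (12, -18) with distance 4.4721

The closest pair is (8, -16) and (12, -18) with Euclidean distance 4.4721. For 5 points, brute-force pairwise comparison is shown above. For large n, the divide-and-conquer algorithm (sort by x, recurse on halves, check the dividing strip) achieves O(n log n).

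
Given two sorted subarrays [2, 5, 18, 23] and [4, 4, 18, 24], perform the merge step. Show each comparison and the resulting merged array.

Merging process:

Compare 2 vs 4: take 2 from left. Merged: [2]
Compare 5 vs 4: take 4 from right. Merged: [2, 4]
Compare 5 vs 4: take 4 from right. Merged: [2, 4, 4]
Compare 5 vs 18: take 5 from left. Merged: [2, 4, 4, 5]
Compare 18 vs 18: take 18 from left. Merged: [2, 4, 4, 5, 18]
Compare 23 vs 18: take 18 from right. Merged: [2, 4, 4, 5, 18, 18]
Compare 23 vs 24: take 23 from left. Merged: [2, 4, 4, 5, 18, 18, 23]
Append remaining from right: [24]. Merged: [2, 4, 4, 5, 18, 18, 23, 24]

Final merged array: [2, 4, 4, 5, 18, 18, 23, 24]
Total comparisons: 7

The merged array is [2, 4, 4, 5, 18, 18, 23, 24], requiring 7 comparisons. The merge step runs in O(n) time where n is the total number of elements.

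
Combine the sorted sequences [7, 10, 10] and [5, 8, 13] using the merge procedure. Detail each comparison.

Merging process:

Compare 7 vs 5: take 5 from right. Merged: [5]
Compare 7 vs 8: take 7 from left. Merged: [5, 7]
Compare 10 vs 8: take 8 from right. Merged: [5, 7, 8]
Compare 10 vs 13: take 10 from left. Merged: [5, 7, 8, 10]
Compare 10 vs 13: take 10 from left. Merged: [5, 7, 8, 10, 10]
Append remaining from right: [13]. Merged: [5, 7, 8, 10, 10, 13]

Final merged array: [5, 7, 8, 10, 10, 13]
Total comparisons: 5

The merged array is [5, 7, 8, 10, 10, 13], requiring 5 comparisons. The merge step runs in O(n) time where n is the total number of elements.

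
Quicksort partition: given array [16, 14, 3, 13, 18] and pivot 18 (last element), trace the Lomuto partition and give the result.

Lomuto partition with pivot = 18:

Initial array: [16, 14, 3, 13, 18]

arr[0]=16 <= 18: swap with position 0, array becomes [16, 14, 3, 13, 18]
arr[1]=14 <= 18: swap with position 1, array becomes [16, 14, 3, 13, 18]
arr[2]=3 <= 18: swap with position 2, array becomes [16, 14, 3, 13, 18]
arr[3]=13 <= 18: swap with position 3, array becomes [16, 14, 3, 13, 18]

Place pivot at position 4: [16, 14, 3, 13, 18]
Pivot position: 4

After partitioning with pivot 18, the array becomes [16, 14, 3, 13, 18]. The pivot is placed at index 4. All elements to the left of the pivot are <= 18, and all elements to the right are > 18.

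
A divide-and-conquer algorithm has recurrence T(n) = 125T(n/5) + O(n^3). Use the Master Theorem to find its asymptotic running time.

Master Theorem for T(n) = 125T(n/5) + O(n^3):

a = 125, b = 5, c = 3
log_b(a) = log_5(125) = 3.0000

Case 2: c = 3 = log_5(125) = 3.0000
T(n) = O(n^3 log n) = O(n^3 log n)

For T(n) = 125T(n/5) + O(n^3): log_5(125) = 3.0000. This is Case 2 of the Master Theorem (c = log_b(a), equal work at all levels), giving O(n^3 log n).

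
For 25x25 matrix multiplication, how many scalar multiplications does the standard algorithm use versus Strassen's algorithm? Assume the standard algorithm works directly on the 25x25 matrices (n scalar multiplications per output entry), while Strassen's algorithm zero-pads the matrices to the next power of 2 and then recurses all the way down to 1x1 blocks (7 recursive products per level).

Matrix multiplication for 25x25 matrices:

Strassen's algorithm requires power-of-2 dimensions. Pad 25x25 to 32x32 (next power of 2).

Standard algorithm: 25^3 = 15625 multiplications
Strassen's algorithm: 7^(log2(32)) = 7^5 = 16807 multiplications
Difference: 15625 - 16807 = -1182 (Strassen uses MORE here due to padding overhead — for small or just-over-power-of-2 n, padding can outweigh the per-level savings)

Standard: 15625 multiplications (25^3). Strassen: 16807 multiplications (7^5, after padding to 32x32). Strassen reduces 8 recursive multiplications to 7 at each level.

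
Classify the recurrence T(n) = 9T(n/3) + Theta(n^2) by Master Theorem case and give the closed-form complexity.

Master Theorem for T(n) = 9T(n/3) + O(n^2):

a = 9, b = 3, c = 2
log_b(a) = log_3(9) = 2.0000

Case 2: c = 2 = log_3(9) = 2.0000
T(n) = O(n^2 log n) = O(n^2 log n)

For T(n) = 9T(n/3) + O(n^2): log_3(9) = 2.0000. This is Case 2 of the Master Theorem (c = log_b(a), equal work at all levels), giving O(n^2 log n).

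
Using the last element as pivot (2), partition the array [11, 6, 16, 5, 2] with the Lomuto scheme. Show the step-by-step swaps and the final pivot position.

Lomuto partition with pivot = 2:

Initial array: [11, 6, 16, 5, 2]

arr[0]=11 > 2: no swap
arr[1]=6 > 2: no swap
arr[2]=16 > 2: no swap
arr[3]=5 > 2: no swap

Place pivot at position 0: [2, 6, 16, 5, 11]
Pivot position: 0

After partitioning with pivot 2, the array becomes [2, 6, 16, 5, 11]. The pivot is placed at index 0. All elements to the left of the pivot are <= 2, and all elements to the right are > 2.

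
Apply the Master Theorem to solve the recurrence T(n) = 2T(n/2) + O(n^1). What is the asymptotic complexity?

Master Theorem for T(n) = 2T(n/2) + O(n^1):

a = 2, b = 2, c = 1
log_b(a) = log_2(2) = 1.0000

Case 2: c = 1 = log_2(2) = 1.0000
T(n) = O(n^1 log n) = O(n log n)

For T(n) = 2T(n/2) + O(n^1): log_2(2) = 1.0000. This is Case 2 of the Master Theorem (c = log_b(a), equal work at all levels), giving O(n log n).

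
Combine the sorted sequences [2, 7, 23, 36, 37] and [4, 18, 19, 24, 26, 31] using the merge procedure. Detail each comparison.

Merging process:

Compare 2 vs 4: take 2 from left. Merged: [2]
Compare 7 vs 4: take 4 from right. Merged: [2, 4]
Compare 7 vs 18: take 7 from left. Merged: [2, 4, 7]
Compare 23 vs 18: take 18 from right. Merged: [2, 4, 7, 18]
Compare 23 vs 19: take 19 from right. Merged: [2, 4, 7, 18, 19]
Compare 23 vs 24: take 23 from left. Merged: [2, 4, 7, 18, 19, 23]
Compare 36 vs 24: take 24 from right. Merged: [2, 4, 7, 18, 19, 23, 24]
Compare 36 vs 26: take 26 from right. Merged: [2, 4, 7, 18, 19, 23, 24, 26]
Compare 36 vs 31: take 31 from right. Merged: [2, 4, 7, 18, 19, 23, 24, 26, 31]
Append remaining from left: [36, 37]. Merged: [2, 4, 7, 18, 19, 23, 24, 26, 31, 36, 37]

Final merged array: [2, 4, 7, 18, 19, 23, 24, 26, 31, 36, 37]
Total comparisons: 9

The merged array is [2, 4, 7, 18, 19, 23, 24, 26, 31, 36, 37], requiring 9 comparisons. The merge step runs in O(n) time where n is the total number of elements.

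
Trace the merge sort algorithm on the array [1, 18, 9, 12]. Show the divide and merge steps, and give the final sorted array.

Merge sort trace:

Split: [1, 18, 9, 12] -> [1, 18] and [9, 12]
  Split: [1, 18] -> [1] and [18]
  Merge: [1] + [18] -> [1, 18]
  Split: [9, 12] -> [9] and [12]
  Merge: [9] + [12] -> [9, 12]
Merge: [1, 18] + [9, 12] -> [1, 9, 12, 18]

Final sorted array: [1, 9, 12, 18]

The merge sort proceeds by recursively splitting the array and merging sorted halves.
After all merges, the sorted array is [1, 9, 12, 18].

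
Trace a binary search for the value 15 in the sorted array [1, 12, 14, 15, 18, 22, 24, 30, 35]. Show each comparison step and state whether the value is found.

Binary search for 15 in [1, 12, 14, 15, 18, 22, 24, 30, 35]:

lo=0, hi=8, mid=4, arr[mid]=18 -> 18 > 15, search left half
lo=0, hi=3, mid=1, arr[mid]=12 -> 12 < 15, search right half
lo=2, hi=3, mid=2, arr[mid]=14 -> 14 < 15, search right half
lo=3, hi=3, mid=3, arr[mid]=15 -> Found target at index 3!

Binary search finds 15 at index 3 after 4 comparisons. The search repeatedly halves the search space by comparing with the middle element.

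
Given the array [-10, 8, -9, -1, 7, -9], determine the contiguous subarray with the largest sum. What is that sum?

Using Kadane's algorithm on [-10, 8, -9, -1, 7, -9]:

Scanning through the array:
Position 1 (value 8): max_ending_here = 8, max_so_far = 8
Position 2 (value -9): max_ending_here = -1, max_so_far = 8
Position 3 (value -1): max_ending_here = -1, max_so_far = 8
Position 4 (value 7): max_ending_here = 7, max_so_far = 8
Position 5 (value -9): max_ending_here = -2, max_so_far = 8

Maximum subarray: [8]
Maximum sum: 8

The maximum subarray is [8] with sum 8. This subarray runs from index 1 to index 1.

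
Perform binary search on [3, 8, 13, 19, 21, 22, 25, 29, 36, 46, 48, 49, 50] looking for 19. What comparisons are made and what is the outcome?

Binary search for 19 in [3, 8, 13, 19, 21, 22, 25, 29, 36, 46, 48, 49, 50]:

lo=0, hi=12, mid=6, arr[mid]=25 -> 25 > 19, search left half
lo=0, hi=5, mid=2, arr[mid]=13 -> 13 < 19, search right half
lo=3, hi=5, mid=4, arr[mid]=21 -> 21 > 19, search left half
lo=3, hi=3, mid=3, arr[mid]=19 -> Found target at index 3!

Binary search finds 19 at index 3 after 4 comparisons. The search repeatedly halves the search space by comparing with the middle element.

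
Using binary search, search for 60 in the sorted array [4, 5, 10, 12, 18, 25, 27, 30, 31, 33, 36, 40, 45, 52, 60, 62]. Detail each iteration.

Binary search for 60 in [4, 5, 10, 12, 18, 25, 27, 30, 31, 33, 36, 40, 45, 52, 60, 62]:

lo=0, hi=15, mid=7, arr[mid]=30 -> 30 < 60, search right half
lo=8, hi=15, mid=11, arr[mid]=40 -> 40 < 60, search right half
lo=12, hi=15, mid=13, arr[mid]=52 -> 52 < 60, search right half
lo=14, hi=15, mid=14, arr[mid]=60 -> Found target at index 14!

Binary search finds 60 at index 14 after 4 comparisons. The search repeatedly halves the search space by comparing with the middle element.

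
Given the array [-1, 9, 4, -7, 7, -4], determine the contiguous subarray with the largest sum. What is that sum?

Using Kadane's algorithm on [-1, 9, 4, -7, 7, -4]:

Scanning through the array:
Position 1 (value 9): max_ending_here = 9, max_so_far = 9
Position 2 (value 4): max_ending_here = 13, max_so_far = 13
Position 3 (value -7): max_ending_here = 6, max_so_far = 13
Position 4 (value 7): max_ending_here = 13, max_so_far = 13
Position 5 (value -4): max_ending_here = 9, max_so_far = 13

Maximum subarray: [9, 4]
Maximum sum: 13

The maximum subarray is [9, 4] with sum 13. This subarray runs from index 1 to index 2.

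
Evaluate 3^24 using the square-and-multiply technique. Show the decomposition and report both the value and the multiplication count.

Computing 3^24 by squaring (build up from 3^1; each line after the first costs one multiplication):

3^1 = 3
3^2 = (3^1)^2 = 3^2 = 9
3^3 = 3 * 3^2 = 3 * 9 = 27
3^6 = (3^3)^2 = 27^2 = 729
3^12 = (3^6)^2 = 729^2 = 531441
3^24 = (3^12)^2 = 531441^2 = 282429536481

Result: 282429536481
Multiplications needed: 5 (5 lines after 3^1)

3^24 = 282429536481. Using exponentiation by squaring, this requires 5 multiplications. The key idea: if the exponent is even, square the half-power; if odd, multiply by the base once.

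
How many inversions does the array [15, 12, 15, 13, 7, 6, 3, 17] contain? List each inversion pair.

Finding inversions in [15, 12, 15, 13, 7, 6, 3, 17]:

(0, 1): arr[0]=15 > arr[1]=12
(0, 3): arr[0]=15 > arr[3]=13
(0, 4): arr[0]=15 > arr[4]=7
(0, 5): arr[0]=15 > arr[5]=6
(0, 6): arr[0]=15 > arr[6]=3
(1, 4): arr[1]=12 > arr[4]=7
(1, 5): arr[1]=12 > arr[5]=6
(1, 6): arr[1]=12 > arr[6]=3
(2, 3): arr[2]=15 > arr[3]=13
(2, 4): arr[2]=15 > arr[4]=7
(2, 5): arr[2]=15 > arr[5]=6
(2, 6): arr[2]=15 > arr[6]=3
(3, 4): arr[3]=13 > arr[4]=7
(3, 5): arr[3]=13 > arr[5]=6
(3, 6): arr[3]=13 > arr[6]=3
(4, 5): arr[4]=7 > arr[5]=6
(4, 6): arr[4]=7 > arr[6]=3
(5, 6): arr[5]=6 > arr[6]=3

Total inversions: 18

The array has 18 inversion(s): (0,1), (0,3), (0,4), (0,5), (0,6), (1,4), (1,5), (1,6), (2,3), (2,4), (2,5), (2,6), (3,4), (3,5), (3,6), (4,5), (4,6), (5,6). Each pair (i,j) satisfies i < j and arr[i] > arr[j].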